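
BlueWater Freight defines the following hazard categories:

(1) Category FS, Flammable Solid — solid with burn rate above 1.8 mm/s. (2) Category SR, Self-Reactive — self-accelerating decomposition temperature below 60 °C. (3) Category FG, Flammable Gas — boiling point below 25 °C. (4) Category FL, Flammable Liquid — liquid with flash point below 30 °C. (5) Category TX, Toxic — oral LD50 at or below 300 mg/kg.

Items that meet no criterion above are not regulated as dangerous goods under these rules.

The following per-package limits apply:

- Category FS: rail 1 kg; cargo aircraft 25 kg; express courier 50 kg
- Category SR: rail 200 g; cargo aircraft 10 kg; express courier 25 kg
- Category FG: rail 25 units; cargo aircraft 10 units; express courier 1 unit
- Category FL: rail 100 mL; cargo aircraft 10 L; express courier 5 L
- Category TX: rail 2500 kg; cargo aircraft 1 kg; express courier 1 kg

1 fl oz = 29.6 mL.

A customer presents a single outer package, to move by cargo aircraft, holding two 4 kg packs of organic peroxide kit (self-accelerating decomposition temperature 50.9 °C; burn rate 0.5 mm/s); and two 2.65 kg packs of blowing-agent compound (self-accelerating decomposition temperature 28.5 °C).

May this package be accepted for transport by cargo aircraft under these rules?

Organic peroxide kit: self-accelerating decomposition temperature 50.9 °C < 60 °C → Category SR (Self-Reactive).
The blowing-agent compound has self-accelerating decomposition temperature 28.5 °C, which is < 60 °C, so it is Category SR (Self-Reactive).
Category SR net quantity: (two 4 kg packs = 8 kg) + (two 2.65 kg packs = 5.3 kg) = 13.3 kg.
That exceeds the Category SR cargo aircraft limit of 10 kg.

No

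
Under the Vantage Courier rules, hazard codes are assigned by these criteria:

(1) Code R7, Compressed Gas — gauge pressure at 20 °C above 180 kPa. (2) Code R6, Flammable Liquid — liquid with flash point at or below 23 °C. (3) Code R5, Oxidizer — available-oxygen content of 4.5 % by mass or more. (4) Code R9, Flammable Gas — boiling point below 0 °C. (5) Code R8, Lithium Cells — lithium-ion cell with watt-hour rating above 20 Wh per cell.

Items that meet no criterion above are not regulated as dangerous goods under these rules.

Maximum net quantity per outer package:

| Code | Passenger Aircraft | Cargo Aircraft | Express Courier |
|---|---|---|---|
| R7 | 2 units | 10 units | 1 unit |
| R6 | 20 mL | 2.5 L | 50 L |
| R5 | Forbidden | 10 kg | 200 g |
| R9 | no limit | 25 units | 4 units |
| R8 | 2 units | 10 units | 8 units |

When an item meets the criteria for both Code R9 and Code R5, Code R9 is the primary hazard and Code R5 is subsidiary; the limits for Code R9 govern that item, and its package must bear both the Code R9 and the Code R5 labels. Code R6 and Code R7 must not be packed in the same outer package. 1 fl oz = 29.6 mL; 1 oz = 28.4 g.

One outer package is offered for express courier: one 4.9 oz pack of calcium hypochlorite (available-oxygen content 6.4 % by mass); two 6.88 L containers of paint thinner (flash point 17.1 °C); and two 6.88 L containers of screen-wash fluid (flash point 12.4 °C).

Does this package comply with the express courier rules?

With available-oxygen content 6.4 % by mass (≥ 4.5 % by mass), the calcium hypochlorite falls in Code R5.
The paint thinner has flash point 17.1 °C, which is ≤ 23 °C, so it is Code R6 (Flammable Liquid).
Screen-wash fluid: flash point 12.4 °C ≤ 23 °C → Code R6 (Flammable Liquid).
Code R6 net quantity: (two 6.88 L containers = 13.76 L) + (two 6.88 L containers = 13.76 L) = 27.52 L.
27.52 L is within the express courier limit of 50 L for Code R6.
Code R5 quantity: one 4.9 oz pack = 139.16 g.
139.16 g is within the express courier limit of 200 g for Code R5.
The segregation rule (Code R6 with Code R7) does not apply to Code R6 with Code R5.
Every hazard code is within its express courier limit and no segregation rule is violated.

Yes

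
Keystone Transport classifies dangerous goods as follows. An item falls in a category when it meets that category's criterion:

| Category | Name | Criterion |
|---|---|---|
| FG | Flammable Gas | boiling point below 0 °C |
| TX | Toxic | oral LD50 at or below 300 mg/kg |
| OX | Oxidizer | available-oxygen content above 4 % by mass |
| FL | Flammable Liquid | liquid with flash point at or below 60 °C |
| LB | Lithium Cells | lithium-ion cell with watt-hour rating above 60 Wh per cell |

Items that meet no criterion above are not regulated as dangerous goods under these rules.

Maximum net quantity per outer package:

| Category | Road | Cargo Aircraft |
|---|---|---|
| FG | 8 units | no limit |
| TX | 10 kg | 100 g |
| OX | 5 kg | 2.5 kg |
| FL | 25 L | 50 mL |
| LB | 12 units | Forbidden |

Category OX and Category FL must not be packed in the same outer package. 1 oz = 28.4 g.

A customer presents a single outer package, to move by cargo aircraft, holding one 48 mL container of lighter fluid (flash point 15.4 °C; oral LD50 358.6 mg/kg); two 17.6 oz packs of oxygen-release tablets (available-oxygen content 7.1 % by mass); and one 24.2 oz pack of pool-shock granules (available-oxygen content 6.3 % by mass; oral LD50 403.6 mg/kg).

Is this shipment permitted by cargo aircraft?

No

Flash point 15.4 °C meets the Category FL criterion (Flammable Liquid), so the lighter fluid is Category FL.
The oxygen-release tablets have available-oxygen content 7.1 % by mass, which is > 4 % by mass, so they are Category OX (Oxidizer).
Available-oxygen content 6.3 % by mass meets the Category OX criterion (Oxidizer), so the pool-shock granules are Category OX.
Category OX net quantity: (two 17.6 oz packs = 999.68 g) + (one 24.2 oz pack = 687.28 g) = 1686.96 g.
That is within the Category OX cargo aircraft limit of 2.5 kg.
Category FL quantity: 48 mL.
48 mL is within the cargo aircraft limit of 50 mL for Category FL.
Category OX and Category FL may not share an outer package.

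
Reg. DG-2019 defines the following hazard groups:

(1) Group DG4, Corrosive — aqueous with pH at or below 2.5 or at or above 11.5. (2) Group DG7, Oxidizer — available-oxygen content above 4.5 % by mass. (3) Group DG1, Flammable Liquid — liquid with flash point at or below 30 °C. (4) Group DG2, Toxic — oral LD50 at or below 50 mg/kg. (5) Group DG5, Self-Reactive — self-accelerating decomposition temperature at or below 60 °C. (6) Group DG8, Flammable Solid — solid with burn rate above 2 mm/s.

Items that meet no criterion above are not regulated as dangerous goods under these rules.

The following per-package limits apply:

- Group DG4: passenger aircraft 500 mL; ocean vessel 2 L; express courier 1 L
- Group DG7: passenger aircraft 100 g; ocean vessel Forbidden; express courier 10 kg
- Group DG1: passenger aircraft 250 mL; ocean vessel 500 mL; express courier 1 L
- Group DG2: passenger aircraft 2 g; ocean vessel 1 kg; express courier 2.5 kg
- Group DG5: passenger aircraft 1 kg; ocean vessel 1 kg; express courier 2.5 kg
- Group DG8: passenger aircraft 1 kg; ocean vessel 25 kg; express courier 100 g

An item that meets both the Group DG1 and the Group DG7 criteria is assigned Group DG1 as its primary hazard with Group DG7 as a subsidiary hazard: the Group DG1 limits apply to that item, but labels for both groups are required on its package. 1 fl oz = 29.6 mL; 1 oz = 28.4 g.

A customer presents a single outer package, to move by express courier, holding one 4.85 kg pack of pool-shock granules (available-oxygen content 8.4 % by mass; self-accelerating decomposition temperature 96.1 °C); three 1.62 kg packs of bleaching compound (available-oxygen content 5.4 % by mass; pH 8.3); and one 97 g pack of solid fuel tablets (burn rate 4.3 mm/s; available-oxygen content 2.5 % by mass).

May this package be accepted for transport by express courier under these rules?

Pool-shock granules: available-oxygen content 8.4 % by mass > 4.5 % by mass → Group DG7 (Oxidizer).
Bleaching compound: available-oxygen content 5.4 % by mass > 4.5 % by mass → Group DG7 (Oxidizer).
Burn rate 4.3 mm/s meets the Group DG8 criterion (Flammable Solid), so the solid fuel tablets are Group DG8.
Group DG7 net quantity: 4.85 kg + (three 1.62 kg packs = 4.86 kg) = 9.71 kg.
9.71 kg ≤ 10 kg (express courier limit, Group DG7) — within limit.
Group DG8 quantity: 97 g.
That is within the Group DG8 express courier limit of 100 g.
Every hazard group is within its express courier limit and no segregation rule is violated.

Yes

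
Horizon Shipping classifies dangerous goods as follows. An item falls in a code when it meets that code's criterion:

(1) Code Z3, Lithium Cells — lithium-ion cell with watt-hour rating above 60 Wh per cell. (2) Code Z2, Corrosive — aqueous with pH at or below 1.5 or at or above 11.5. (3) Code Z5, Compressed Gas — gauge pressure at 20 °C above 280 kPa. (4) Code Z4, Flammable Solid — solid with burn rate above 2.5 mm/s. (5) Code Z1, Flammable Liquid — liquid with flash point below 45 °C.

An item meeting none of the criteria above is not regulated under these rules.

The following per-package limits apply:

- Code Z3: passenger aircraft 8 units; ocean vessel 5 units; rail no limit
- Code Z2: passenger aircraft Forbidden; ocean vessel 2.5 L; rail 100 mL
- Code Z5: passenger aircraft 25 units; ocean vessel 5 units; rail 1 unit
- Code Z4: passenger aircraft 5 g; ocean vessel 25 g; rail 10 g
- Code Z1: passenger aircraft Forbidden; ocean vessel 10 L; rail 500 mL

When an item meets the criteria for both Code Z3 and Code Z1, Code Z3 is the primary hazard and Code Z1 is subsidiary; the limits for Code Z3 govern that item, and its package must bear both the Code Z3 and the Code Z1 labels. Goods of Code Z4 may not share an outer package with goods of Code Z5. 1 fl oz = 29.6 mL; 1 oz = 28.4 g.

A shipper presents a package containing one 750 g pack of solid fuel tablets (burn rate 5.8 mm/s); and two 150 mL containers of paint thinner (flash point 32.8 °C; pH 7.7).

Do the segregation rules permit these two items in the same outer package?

Yes

The solid fuel tablets have burn rate 5.8 mm/s, which is > 2.5 mm/s, so they are Code Z4 (Flammable Solid).
Paint thinner: flash point 32.8 °C < 45 °C → Code Z1 (Flammable Liquid).
No segregation rule bars Code Z4 with Code Z1.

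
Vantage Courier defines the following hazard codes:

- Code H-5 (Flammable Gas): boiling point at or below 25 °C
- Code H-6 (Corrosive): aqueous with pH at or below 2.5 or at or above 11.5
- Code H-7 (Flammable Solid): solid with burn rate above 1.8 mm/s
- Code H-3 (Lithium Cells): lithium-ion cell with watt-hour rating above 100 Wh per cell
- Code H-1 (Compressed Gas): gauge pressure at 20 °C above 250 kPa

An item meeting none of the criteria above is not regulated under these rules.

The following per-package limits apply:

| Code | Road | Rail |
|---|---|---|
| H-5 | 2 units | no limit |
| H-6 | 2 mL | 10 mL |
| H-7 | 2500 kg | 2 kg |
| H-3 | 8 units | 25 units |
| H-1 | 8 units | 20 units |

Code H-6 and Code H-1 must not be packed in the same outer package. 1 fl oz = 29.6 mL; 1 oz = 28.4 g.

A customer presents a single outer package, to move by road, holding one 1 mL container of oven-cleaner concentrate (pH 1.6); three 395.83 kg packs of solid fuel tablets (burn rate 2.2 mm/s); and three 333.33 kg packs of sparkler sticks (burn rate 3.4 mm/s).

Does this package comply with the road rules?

pH 1.6 meets the Code H-6 criterion (Corrosive), so the oven-cleaner concentrate is Code H-6.
With burn rate 2.2 mm/s (> 1.8 mm/s), the solid fuel tablets fall in Code H-7.
With burn rate 3.4 mm/s (> 1.8 mm/s), the sparkler sticks fall in Code H-7.
Code H-6 quantity: 1 mL.
1 mL ≤ 2 mL (road limit, Code H-6) — within limit.
Total Code H-7: (three 395.83 kg packs = 1187.49 kg) + (three 333.33 kg packs = 999.99 kg) = 2187.48 kg.
That is within the Code H-7 road limit of 2500 kg.
The segregation rule (Code H-6 with Code H-1) does not apply to Code H-6 with Code H-7.
Every hazard code is within its road limit and no segregation rule is violated.

Yes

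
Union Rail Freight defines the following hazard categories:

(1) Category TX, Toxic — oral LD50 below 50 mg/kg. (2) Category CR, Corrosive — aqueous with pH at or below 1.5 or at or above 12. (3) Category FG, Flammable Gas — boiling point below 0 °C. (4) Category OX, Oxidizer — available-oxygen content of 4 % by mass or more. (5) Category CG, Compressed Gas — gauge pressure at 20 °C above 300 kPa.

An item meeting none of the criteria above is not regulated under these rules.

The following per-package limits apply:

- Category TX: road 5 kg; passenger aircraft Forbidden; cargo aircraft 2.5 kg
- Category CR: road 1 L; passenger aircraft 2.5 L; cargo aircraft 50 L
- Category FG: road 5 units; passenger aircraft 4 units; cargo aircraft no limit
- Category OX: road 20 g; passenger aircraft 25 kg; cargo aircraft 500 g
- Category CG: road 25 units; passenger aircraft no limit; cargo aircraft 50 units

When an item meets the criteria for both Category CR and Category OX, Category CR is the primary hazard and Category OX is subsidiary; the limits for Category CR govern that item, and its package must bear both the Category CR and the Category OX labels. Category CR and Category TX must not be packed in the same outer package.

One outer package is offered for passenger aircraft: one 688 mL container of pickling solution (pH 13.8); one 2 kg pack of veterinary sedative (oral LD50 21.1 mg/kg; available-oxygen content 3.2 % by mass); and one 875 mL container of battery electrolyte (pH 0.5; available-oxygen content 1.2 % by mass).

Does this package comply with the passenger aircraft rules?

No

Pickling solution: pH 13.8 ≥ 12 → Category CR (Corrosive).
The veterinary sedative has oral LD50 21.1 mg/kg, which is < 50 mg/kg, so it is Category TX (Toxic).
With pH 0.5 (≤ 1.5), the battery electrolyte falls in Category CR.
Total Category CR: 688 mL + 875 mL = 1.563 L.
That is within the Category CR passenger aircraft limit of 2.5 L.
Category TX quantity: 2 kg.
Category TX is Forbidden by passenger aircraft.
Category CR and Category TX may not share an outer package.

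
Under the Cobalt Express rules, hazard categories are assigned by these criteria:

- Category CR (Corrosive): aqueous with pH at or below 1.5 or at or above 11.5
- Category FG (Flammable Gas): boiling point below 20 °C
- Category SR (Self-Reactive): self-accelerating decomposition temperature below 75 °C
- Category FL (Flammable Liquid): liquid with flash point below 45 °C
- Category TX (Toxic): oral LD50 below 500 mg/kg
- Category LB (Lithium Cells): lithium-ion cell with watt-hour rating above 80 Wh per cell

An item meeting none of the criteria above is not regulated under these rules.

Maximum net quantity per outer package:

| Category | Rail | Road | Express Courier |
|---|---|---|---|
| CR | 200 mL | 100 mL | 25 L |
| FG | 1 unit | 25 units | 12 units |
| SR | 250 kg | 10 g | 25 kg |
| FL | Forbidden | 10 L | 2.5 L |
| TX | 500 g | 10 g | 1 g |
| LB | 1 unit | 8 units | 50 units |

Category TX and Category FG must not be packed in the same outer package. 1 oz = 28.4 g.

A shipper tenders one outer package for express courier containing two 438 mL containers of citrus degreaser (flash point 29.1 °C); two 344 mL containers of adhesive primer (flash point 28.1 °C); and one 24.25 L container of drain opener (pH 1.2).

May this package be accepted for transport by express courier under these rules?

With flash point 29.1 °C (< 45 °C), the citrus degreaser falls in Category FL.
Flash point 28.1 °C meets the Category FL criterion (Flammable Liquid), so the adhesive primer is Category FL.
pH 1.2 meets the Category CR criterion (Corrosive), so the drain opener is Category CR.
Total Category FL: (two 438 mL containers = 876 mL) + (two 344 mL containers = 688 mL) = 1.564 L.
1.564 L is within the express courier limit of 2.5 L for Category FL.
Category CR quantity: 24.25 L.
24.25 L is within the express courier limit of 25 L for Category CR.
The segregation rule (Category TX with Category FG) does not apply to Category FL with Category CR.
Every hazard category is within its express courier limit and no segregation rule is violated.

Yes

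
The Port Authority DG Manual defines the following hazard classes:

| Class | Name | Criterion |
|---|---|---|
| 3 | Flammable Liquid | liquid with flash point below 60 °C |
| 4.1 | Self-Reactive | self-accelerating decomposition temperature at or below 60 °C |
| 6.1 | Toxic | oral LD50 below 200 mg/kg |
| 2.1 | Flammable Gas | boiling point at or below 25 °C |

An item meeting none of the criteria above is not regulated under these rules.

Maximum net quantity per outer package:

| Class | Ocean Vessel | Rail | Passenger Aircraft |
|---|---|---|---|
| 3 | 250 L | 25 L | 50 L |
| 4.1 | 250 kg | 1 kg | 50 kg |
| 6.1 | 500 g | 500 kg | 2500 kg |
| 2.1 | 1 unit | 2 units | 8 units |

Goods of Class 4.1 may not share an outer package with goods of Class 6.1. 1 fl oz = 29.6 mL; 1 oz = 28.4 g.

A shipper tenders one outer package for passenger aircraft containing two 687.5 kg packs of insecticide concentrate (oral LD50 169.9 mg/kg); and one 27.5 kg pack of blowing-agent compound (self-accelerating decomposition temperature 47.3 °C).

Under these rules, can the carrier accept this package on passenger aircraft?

No

With oral LD50 169.9 mg/kg (< 200 mg/kg), the insecticide concentrate falls in Class 6.1.
Blowing-agent compound: self-accelerating decomposition temperature 47.3 °C ≤ 60 °C → Class 4.1 (Self-Reactive).
Class 4.1 quantity: 27.5 kg.
27.5 kg is within the passenger aircraft limit of 50 kg for Class 4.1.
Class 6.1 quantity: two 687.5 kg packs = 1375 kg.
1375 kg is within the passenger aircraft limit of 2500 kg for Class 6.1.
Class 4.1 and Class 6.1 may not share an outer package.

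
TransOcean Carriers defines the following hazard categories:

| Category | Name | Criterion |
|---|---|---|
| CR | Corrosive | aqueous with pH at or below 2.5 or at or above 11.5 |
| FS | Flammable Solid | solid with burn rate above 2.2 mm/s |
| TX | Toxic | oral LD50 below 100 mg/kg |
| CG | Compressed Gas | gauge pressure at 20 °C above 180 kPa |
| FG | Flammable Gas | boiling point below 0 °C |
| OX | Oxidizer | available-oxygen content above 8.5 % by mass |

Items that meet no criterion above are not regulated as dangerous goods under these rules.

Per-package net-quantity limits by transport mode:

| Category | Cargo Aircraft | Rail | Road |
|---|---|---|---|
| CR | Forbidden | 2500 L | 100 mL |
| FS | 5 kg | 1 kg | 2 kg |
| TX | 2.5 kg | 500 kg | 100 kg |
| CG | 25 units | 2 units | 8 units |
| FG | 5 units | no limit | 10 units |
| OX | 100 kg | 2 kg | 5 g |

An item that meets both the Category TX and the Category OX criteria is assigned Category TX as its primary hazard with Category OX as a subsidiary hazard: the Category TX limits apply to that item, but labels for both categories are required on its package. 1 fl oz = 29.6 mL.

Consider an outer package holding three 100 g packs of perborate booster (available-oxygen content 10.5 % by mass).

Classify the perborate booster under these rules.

Category OX

The perborate booster has available-oxygen content 10.5 % by mass, which is > 8.5 % by mass, so it is Category OX (Oxidizer).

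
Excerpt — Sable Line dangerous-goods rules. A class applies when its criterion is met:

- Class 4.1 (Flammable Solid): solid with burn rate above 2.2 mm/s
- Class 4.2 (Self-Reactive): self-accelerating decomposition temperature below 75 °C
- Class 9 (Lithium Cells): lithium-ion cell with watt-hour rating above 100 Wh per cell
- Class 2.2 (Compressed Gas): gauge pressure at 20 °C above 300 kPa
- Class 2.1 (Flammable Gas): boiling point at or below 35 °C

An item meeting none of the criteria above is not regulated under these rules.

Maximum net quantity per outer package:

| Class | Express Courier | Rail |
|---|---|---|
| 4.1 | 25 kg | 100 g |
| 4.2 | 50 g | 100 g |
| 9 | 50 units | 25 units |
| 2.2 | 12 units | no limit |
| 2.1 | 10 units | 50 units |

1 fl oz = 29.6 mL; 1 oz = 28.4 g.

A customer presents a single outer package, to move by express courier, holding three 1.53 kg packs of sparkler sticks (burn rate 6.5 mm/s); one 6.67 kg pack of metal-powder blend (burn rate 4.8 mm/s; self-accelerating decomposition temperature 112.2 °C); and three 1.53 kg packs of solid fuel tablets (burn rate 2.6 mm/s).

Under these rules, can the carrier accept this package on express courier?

Yes

With burn rate 6.5 mm/s (> 2.2 mm/s), the sparkler sticks fall in Class 4.1.
Burn rate 4.8 mm/s meets the Class 4.1 criterion (Flammable Solid), so the metal-powder blend is Class 4.1.
With burn rate 2.6 mm/s (> 2.2 mm/s), the solid fuel tablets fall in Class 4.1.
Total Class 4.1: (three 1.53 kg packs = 4.59 kg) + 6.67 kg + (three 1.53 kg packs = 4.59 kg) = 15.85 kg.
15.85 kg is within the express courier limit of 25 kg for Class 4.1.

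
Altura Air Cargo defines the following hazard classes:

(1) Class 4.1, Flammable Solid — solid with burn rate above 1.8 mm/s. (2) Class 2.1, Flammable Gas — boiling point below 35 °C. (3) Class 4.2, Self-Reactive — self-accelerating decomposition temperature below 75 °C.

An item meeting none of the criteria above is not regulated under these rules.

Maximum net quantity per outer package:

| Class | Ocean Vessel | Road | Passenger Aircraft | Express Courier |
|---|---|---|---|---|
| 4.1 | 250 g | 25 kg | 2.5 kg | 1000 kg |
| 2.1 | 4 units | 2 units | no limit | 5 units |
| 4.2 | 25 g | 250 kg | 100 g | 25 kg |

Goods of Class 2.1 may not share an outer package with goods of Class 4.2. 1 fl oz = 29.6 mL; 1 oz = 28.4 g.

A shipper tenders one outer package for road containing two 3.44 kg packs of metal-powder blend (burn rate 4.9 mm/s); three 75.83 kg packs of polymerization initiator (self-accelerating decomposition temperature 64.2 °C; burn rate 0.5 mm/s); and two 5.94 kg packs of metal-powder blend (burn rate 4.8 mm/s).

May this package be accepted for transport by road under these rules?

With burn rate 4.9 mm/s (> 1.8 mm/s), the metal-powder blend falls in Class 4.1.
Self-accelerating decomposition temperature 64.2 °C meets the Class 4.2 criterion (Self-Reactive), so the polymerization initiator is Class 4.2.
With burn rate 4.8 mm/s (> 1.8 mm/s), the metal-powder blend falls in Class 4.1.
Class 4.1 net quantity: (two 3.44 kg packs = 6.88 kg) + (two 5.94 kg packs = 11.88 kg) = 18.76 kg.
That is within the Class 4.1 road limit of 25 kg.
Class 4.2 quantity: three 75.83 kg packs = 227.49 kg.
227.49 kg ≤ 250 kg (road limit, Class 4.2) — within limit.
The segregation rule (Class 2.1 with Class 4.2) does not apply to Class 4.1 with Class 4.2.
Every hazard class is within its road limit and no segregation rule is violated.

Yes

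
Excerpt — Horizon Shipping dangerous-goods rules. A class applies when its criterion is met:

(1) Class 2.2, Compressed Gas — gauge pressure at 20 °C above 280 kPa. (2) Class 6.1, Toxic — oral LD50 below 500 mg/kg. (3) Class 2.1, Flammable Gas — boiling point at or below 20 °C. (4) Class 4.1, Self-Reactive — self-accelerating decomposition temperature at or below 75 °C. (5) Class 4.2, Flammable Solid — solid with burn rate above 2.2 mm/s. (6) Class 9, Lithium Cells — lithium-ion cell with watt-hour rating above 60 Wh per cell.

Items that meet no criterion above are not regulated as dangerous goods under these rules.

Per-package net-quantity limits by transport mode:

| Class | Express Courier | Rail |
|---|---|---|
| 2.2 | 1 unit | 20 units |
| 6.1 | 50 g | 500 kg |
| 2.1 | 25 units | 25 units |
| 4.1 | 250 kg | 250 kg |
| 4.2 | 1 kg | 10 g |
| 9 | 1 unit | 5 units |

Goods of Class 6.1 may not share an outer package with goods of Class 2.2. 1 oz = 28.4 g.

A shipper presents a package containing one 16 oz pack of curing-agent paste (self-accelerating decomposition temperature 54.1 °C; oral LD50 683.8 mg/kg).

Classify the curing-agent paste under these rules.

Class 4.1

Curing-agent paste: self-accelerating decomposition temperature 54.1 °C ≤ 75 °C → Class 4.1 (Self-Reactive).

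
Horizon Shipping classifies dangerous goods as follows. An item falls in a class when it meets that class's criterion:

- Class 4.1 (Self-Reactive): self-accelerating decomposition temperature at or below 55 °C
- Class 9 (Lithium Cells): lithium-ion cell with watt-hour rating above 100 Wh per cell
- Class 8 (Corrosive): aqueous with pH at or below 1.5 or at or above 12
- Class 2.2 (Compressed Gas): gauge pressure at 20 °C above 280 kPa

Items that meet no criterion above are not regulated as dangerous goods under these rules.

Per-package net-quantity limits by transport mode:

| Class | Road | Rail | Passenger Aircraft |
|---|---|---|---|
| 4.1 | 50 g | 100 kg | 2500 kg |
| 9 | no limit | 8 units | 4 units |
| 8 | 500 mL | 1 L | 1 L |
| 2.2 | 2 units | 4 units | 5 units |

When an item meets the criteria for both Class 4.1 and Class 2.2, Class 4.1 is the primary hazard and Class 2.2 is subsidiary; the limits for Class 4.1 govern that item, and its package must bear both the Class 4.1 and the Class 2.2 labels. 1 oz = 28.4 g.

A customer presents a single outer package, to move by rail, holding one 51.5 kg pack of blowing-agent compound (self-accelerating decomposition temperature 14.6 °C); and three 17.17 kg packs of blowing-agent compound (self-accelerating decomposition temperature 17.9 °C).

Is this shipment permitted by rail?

With self-accelerating decomposition temperature 14.6 °C (≤ 55 °C), the blowing-agent compound falls in Class 4.1.
With self-accelerating decomposition temperature 17.9 °C (≤ 55 °C), the blowing-agent compound falls in Class 4.1.
Total Class 4.1: 51.5 kg + (three 17.17 kg packs = 51.51 kg) = 103.01 kg.
103.01 kg > 100 kg (rail limit, Class 4.1) — over the limit.

No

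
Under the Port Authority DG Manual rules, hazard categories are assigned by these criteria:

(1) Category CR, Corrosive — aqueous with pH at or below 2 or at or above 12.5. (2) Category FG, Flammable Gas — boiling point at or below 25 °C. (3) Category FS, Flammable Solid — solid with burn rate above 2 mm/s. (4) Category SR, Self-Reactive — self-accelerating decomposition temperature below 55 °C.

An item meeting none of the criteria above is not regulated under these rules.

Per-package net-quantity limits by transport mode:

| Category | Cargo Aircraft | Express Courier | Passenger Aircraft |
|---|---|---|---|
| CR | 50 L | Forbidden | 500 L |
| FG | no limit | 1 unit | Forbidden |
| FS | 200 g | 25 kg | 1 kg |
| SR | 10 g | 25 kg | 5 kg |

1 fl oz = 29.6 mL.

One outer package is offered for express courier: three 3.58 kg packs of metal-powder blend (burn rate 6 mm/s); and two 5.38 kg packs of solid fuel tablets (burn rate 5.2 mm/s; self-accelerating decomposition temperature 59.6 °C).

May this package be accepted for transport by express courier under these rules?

Yes

With burn rate 6 mm/s (> 2 mm/s), the metal-powder blend falls in Category FS.
Burn rate 5.2 mm/s meets the Category FS criterion (Flammable Solid), so the solid fuel tablets are Category FS.
Category FS net quantity: (three 3.58 kg packs = 10.74 kg) + (two 5.38 kg packs = 10.76 kg) = 21.5 kg.
21.5 kg is within the express courier limit of 25 kg for Category FS.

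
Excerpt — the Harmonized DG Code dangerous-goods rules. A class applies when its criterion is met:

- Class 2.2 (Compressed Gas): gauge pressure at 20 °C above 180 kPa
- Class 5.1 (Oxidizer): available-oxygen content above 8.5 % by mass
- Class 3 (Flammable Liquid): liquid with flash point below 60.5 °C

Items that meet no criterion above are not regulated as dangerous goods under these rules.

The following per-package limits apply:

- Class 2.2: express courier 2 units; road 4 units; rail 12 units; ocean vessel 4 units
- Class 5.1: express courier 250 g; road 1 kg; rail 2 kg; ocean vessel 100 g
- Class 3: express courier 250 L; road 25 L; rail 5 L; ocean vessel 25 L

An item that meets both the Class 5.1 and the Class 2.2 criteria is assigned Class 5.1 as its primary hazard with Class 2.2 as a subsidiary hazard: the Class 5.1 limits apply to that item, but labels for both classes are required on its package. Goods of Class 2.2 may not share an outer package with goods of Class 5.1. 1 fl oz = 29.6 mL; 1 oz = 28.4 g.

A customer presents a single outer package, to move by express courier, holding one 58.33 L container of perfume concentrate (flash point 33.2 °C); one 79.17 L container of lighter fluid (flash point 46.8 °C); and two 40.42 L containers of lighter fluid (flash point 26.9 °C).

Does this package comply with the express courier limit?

Yes

The perfume concentrate has flash point 33.2 °C, which is < 60.5 °C, so it is Class 3 (Flammable Liquid).
Lighter fluid: flash point 46.8 °C < 60.5 °C → Class 3 (Flammable Liquid).
Flash point 26.9 °C meets the Class 3 criterion (Flammable Liquid), so the lighter fluid is Class 3.
Total Class 3: 58.33 L + 79.17 L + (two 40.42 L containers = 80.84 L) = 218.34 L.
That is within the Class 3 express courier limit of 250 L.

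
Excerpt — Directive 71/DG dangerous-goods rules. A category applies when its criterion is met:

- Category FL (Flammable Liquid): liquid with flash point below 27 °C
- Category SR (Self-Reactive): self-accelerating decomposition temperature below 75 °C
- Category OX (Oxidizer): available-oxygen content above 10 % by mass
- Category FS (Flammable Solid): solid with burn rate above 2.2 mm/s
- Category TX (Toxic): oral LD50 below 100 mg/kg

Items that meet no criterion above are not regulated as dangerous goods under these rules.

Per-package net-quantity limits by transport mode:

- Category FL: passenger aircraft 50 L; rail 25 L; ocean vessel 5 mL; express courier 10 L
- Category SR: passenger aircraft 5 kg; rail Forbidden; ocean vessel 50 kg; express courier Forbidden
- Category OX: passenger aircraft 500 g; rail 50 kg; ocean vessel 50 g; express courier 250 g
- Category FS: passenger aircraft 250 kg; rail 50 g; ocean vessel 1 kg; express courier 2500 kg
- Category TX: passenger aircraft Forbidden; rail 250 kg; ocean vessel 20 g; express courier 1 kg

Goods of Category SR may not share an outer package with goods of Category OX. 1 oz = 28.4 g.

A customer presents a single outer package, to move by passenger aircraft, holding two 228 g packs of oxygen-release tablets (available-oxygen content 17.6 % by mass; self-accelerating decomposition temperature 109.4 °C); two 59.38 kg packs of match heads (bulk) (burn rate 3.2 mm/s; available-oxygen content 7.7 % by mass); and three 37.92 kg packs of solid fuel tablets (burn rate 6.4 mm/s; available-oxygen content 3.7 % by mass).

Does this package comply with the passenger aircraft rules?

Yes

The oxygen-release tablets have available-oxygen content 17.6 % by mass, which is > 10 % by mass, so they are Category OX (Oxidizer).
With burn rate 3.2 mm/s (> 2.2 mm/s), the match heads (bulk) fall in Category FS.
Solid fuel tablets: burn rate 6.4 mm/s > 2.2 mm/s → Category FS (Flammable Solid).
Total Category FS: (two 59.38 kg packs = 118.76 kg) + (three 37.92 kg packs = 113.76 kg) = 232.52 kg.
That is within the Category FS passenger aircraft limit of 250 kg.
Category OX quantity: two 228 g packs = 456 g.
That is within the Category OX passenger aircraft limit of 500 g.
The segregation rule (Category SR with Category OX) does not apply to Category FS with Category OX.
Every hazard category is within its passenger aircraft limit and no segregation rule is violated.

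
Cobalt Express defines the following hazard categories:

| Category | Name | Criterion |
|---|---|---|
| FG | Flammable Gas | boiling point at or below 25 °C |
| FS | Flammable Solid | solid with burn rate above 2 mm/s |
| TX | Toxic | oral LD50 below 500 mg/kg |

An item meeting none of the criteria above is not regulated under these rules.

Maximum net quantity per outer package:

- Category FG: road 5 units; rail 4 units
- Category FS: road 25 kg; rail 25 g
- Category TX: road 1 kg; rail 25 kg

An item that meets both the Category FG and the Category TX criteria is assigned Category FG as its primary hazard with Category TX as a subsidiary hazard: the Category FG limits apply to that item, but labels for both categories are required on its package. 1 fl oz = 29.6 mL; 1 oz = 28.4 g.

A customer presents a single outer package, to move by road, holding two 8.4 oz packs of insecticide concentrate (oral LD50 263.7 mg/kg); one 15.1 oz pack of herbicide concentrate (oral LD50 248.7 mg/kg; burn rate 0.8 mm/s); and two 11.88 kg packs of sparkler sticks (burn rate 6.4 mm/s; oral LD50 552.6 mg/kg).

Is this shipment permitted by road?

Oral LD50 263.7 mg/kg meets the Category TX criterion (Toxic), so the insecticide concentrate is Category TX.
With oral LD50 248.7 mg/kg (< 500 mg/kg), the herbicide concentrate falls in Category TX.
With burn rate 6.4 mm/s (> 2 mm/s), the sparkler sticks fall in Category FS.
Total Category TX: (two 8.4 oz packs = 477.12 g) + (one 15.1 oz pack = 428.84 g) = 905.96 g.
That is within the Category TX road limit of 1 kg.
Category FS quantity: two 11.88 kg packs = 23.76 kg.
23.76 kg ≤ 25 kg (road limit, Category FS) — within limit.
Every hazard category is within its road limit and no segregation rule is violated.

Yes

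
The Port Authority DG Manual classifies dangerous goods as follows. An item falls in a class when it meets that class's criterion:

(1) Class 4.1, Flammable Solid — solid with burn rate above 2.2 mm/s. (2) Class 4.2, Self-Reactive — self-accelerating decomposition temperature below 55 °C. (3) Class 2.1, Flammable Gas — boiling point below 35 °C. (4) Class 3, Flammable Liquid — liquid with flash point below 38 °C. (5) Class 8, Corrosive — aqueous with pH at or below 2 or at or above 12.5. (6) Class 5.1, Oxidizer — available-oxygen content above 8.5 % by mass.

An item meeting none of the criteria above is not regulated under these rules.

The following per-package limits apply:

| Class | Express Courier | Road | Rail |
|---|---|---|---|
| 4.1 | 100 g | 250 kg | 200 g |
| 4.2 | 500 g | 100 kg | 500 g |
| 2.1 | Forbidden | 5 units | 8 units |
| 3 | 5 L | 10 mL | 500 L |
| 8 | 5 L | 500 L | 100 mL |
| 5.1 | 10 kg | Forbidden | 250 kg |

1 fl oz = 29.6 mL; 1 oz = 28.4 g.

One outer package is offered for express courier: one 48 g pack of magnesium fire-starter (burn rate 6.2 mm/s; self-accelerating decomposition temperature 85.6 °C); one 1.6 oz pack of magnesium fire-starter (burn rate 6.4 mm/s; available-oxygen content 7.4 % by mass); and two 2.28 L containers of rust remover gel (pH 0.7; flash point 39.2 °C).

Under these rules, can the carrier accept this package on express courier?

Yes

Burn rate 6.2 mm/s meets the Class 4.1 criterion (Flammable Solid), so the magnesium fire-starter is Class 4.1.
Burn rate 6.4 mm/s meets the Class 4.1 criterion (Flammable Solid), so the magnesium fire-starter is Class 4.1.
With pH 0.7 (≤ 2), the rust remover gel falls in Class 8.
Class 8 quantity: two 2.28 L containers = 4.56 L.
That is within the Class 8 express courier limit of 5 L.
Total Class 4.1: 48 g + (one 1.6 oz pack = 45.44 g) = 93.44 g.
That is within the Class 4.1 express courier limit of 100 g.
Every hazard class is within its express courier limit and no segregation rule is violated.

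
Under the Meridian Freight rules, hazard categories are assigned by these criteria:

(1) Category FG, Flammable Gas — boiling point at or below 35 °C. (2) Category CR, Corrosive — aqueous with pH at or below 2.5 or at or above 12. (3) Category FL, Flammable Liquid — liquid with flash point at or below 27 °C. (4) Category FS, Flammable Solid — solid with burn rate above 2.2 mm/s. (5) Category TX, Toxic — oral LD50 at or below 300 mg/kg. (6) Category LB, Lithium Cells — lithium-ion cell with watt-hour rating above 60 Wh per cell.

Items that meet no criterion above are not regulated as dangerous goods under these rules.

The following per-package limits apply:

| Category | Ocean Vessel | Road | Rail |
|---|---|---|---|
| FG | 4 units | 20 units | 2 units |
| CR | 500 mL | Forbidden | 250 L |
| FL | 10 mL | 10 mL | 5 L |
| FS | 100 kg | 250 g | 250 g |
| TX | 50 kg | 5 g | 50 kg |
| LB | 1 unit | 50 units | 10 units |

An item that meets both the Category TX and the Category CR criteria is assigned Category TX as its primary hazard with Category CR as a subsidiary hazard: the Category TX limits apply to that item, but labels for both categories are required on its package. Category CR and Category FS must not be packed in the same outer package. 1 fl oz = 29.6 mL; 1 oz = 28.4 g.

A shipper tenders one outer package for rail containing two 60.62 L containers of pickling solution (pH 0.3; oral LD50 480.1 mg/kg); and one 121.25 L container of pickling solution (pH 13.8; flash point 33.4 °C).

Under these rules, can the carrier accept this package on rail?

Yes

Pickling solution: pH 0.3 ≤ 2.5 → Category CR (Corrosive).
With pH 13.8 (≥ 12), the pickling solution falls in Category CR.
Total Category CR: (two 60.62 L containers = 121.24 L) + 121.25 L = 242.49 L.
242.49 L ≤ 250 L (rail limit, Category CR) — within limit.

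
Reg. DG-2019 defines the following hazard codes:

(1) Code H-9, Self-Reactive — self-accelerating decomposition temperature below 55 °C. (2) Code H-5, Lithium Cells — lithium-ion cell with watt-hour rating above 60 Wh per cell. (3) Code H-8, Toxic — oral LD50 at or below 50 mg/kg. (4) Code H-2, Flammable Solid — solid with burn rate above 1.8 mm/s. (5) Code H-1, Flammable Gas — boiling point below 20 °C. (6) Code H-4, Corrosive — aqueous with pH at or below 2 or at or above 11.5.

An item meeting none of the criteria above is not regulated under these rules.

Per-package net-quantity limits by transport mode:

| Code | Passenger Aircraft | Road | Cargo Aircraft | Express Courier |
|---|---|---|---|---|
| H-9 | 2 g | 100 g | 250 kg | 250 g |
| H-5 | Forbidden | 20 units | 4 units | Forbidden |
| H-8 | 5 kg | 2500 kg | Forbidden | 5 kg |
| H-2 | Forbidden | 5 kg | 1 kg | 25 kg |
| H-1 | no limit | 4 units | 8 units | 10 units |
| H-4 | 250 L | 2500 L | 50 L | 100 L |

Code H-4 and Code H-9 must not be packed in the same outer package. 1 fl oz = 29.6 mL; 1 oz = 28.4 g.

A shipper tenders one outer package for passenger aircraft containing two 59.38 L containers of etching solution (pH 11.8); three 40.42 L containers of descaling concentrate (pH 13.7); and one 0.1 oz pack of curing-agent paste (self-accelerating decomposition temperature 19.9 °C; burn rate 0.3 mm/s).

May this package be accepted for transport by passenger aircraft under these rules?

No

Etching solution: pH 11.8 ≥ 11.5 → Code H-4 (Corrosive).
pH 13.7 meets the Code H-4 criterion (Corrosive), so the descaling concentrate is Code H-4.
Curing-agent paste: self-accelerating decomposition temperature 19.9 °C < 55 °C → Code H-9 (Self-Reactive).
Code H-4 net quantity: (two 59.38 L containers = 118.76 L) + (three 40.42 L containers = 121.26 L) = 240.02 L.
240.02 L ≤ 250 L (passenger aircraft limit, Code H-4) — within limit.
Code H-9 quantity: one 0.1 oz pack = 2.84 g.
That exceeds the Code H-9 passenger aircraft limit of 2 g.
Code H-4 and Code H-9 may not share an outer package.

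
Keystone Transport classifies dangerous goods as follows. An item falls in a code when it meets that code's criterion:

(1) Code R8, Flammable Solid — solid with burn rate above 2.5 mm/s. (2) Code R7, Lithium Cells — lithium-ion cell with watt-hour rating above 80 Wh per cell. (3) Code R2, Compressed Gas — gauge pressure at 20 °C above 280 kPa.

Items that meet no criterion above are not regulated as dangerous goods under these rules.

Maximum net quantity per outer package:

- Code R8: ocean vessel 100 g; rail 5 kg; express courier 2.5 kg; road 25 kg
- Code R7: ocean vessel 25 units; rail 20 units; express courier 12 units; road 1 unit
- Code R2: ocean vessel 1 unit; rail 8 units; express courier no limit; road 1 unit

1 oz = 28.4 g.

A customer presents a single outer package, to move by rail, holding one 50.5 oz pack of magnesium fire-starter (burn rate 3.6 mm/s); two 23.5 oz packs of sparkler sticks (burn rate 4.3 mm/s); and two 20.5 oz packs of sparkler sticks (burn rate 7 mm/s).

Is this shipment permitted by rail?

Magnesium fire-starter: burn rate 3.6 mm/s > 2.5 mm/s → Code R8 (Flammable Solid).
With burn rate 4.3 mm/s (> 2.5 mm/s), the sparkler sticks fall in Code R8.
Burn rate 7 mm/s meets the Code R8 criterion (Flammable Solid), so the sparkler sticks are Code R8.
Total Code R8: (one 50.5 oz pack = 1434.2 g) + (two 23.5 oz packs = 1334.8 g) + (two 20.5 oz packs = 1164.4 g) = 3933.4 g.
3933.4 g is within the rail limit of 5 kg for Code R8.

Yes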